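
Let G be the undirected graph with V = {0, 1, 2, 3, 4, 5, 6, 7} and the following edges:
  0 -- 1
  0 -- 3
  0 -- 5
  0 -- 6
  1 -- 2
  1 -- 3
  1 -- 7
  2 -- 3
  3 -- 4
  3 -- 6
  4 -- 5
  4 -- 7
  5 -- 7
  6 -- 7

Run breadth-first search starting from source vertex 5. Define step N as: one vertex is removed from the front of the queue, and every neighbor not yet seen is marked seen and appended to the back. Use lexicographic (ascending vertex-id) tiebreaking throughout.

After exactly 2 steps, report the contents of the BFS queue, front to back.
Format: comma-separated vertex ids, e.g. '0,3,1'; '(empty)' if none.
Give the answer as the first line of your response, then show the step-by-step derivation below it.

4,7,1,3,6

step 1: dequeue 5; queue=[0,4,7]; order=5
step 2: dequeue 0; queue=[4,7,1,3,6]; order=5,0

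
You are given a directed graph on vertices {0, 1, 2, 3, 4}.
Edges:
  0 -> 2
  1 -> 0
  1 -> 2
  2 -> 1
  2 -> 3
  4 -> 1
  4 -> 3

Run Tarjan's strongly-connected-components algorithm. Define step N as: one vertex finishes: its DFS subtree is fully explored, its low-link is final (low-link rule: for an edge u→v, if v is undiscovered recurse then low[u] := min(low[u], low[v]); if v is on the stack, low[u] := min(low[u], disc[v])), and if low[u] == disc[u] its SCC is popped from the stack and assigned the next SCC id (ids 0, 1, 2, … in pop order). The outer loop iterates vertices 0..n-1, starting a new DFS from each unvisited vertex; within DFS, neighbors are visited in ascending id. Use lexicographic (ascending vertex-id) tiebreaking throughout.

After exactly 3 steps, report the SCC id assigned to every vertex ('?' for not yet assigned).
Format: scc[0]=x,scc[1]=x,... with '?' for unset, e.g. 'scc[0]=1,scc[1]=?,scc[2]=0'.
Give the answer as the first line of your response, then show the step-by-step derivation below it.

scc[0]=?,scc[1]=?,scc[2]=?,scc[3]=0,scc[4]=?

step 1: low=(low[0]=0,low[1]=0,low[2]=1,low[3]=?,low[4]=?); scc=(scc[0]=?,scc[1]=?,scc[2]=?,scc[3]=?,scc[4]=?)
step 2: low=(low[0]=0,low[1]=0,low[2]=0,low[3]=3,low[4]=?); scc=(scc[0]=?,scc[1]=?,scc[2]=?,scc[3]=0,scc[4]=?)
step 3: low=(low[0]=0,low[1]=0,low[2]=0,low[3]=3,low[4]=?); scc=(scc[0]=?,scc[1]=?,scc[2]=?,scc[3]=0,scc[4]=?)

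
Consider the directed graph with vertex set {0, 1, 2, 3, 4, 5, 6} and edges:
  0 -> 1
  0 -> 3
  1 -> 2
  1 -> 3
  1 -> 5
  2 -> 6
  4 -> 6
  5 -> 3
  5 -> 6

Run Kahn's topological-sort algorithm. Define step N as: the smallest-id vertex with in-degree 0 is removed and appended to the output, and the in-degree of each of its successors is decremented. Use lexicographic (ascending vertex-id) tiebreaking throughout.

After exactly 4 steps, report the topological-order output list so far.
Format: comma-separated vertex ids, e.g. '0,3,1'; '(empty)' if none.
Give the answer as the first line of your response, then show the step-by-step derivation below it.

0,1,2,4

step 1: output 0; order=[0]; indeg=(0,0,1,2,0,1,3)
step 2: output 1; order=[0,1]; indeg=(0,0,0,1,0,0,3)
step 3: output 2; order=[0,1,2]; indeg=(0,0,0,1,0,0,2)
step 4: output 4; order=[0,1,2,4]; indeg=(0,0,0,1,0,0,1)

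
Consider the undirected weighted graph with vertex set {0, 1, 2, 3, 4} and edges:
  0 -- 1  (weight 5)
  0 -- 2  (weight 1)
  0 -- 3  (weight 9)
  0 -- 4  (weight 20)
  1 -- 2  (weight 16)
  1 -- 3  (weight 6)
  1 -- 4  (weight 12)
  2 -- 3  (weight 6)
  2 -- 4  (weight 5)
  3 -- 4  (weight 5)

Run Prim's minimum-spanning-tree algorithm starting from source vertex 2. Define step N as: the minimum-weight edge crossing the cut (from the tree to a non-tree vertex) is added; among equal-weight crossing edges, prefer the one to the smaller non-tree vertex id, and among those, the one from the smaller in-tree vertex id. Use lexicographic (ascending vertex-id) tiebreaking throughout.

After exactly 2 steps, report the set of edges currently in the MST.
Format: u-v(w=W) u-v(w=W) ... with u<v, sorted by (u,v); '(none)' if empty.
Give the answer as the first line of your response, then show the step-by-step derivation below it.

0-1(w=5) 0-2(w=1)

step 1: add edge 0-2 (w=1); MST = {0-2(w=1)}
step 2: add edge 0-1 (w=5); MST = {0-1(w=5) 0-2(w=1)}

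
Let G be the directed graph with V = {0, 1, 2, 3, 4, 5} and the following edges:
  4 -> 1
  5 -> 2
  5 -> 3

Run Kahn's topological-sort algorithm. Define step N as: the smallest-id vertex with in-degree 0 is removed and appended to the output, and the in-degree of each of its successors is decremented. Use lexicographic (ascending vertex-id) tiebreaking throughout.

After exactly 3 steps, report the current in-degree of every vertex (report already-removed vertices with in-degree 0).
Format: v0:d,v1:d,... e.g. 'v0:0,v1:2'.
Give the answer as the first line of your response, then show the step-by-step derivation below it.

v0:0,v1:0,v2:1,v3:1,v4:0,v5:0

step 1: output 0; order=[0]; indeg=(0,1,1,1,0,0)
step 2: output 4; order=[0,4]; indeg=(0,0,1,1,0,0)
step 3: output 1; order=[0,4,1]; indeg=(0,0,1,1,0,0)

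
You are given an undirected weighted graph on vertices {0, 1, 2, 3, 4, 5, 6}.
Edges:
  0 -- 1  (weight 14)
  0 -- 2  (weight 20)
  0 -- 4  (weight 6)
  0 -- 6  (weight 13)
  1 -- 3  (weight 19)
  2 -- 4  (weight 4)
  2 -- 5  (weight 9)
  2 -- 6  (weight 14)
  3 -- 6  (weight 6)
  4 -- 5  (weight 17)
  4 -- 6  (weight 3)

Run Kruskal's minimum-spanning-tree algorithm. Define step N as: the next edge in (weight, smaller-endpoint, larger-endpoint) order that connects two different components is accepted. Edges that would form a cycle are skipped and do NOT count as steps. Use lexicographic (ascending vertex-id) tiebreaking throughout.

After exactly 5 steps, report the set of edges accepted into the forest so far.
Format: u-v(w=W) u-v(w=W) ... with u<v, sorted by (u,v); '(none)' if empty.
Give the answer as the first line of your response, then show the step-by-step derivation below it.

0-4(w=6) 2-4(w=4) 2-5(w=9) 3-6(w=6) 4-6(w=3)

step 1: add edge 4-6 (w=3); MST = {4-6(w=3)}
step 2: add edge 2-4 (w=4); MST = {2-4(w=4) 4-6(w=3)}
step 3: add edge 0-4 (w=6); MST = {0-4(w=6) 2-4(w=4) 4-6(w=3)}
step 4: add edge 3-6 (w=6); MST = {0-4(w=6) 2-4(w=4) 3-6(w=6) 4-6(w=3)}
step 5: add edge 2-5 (w=9); MST = {0-4(w=6) 2-4(w=4) 2-5(w=9) 3-6(w=6) 4-6(w=3)}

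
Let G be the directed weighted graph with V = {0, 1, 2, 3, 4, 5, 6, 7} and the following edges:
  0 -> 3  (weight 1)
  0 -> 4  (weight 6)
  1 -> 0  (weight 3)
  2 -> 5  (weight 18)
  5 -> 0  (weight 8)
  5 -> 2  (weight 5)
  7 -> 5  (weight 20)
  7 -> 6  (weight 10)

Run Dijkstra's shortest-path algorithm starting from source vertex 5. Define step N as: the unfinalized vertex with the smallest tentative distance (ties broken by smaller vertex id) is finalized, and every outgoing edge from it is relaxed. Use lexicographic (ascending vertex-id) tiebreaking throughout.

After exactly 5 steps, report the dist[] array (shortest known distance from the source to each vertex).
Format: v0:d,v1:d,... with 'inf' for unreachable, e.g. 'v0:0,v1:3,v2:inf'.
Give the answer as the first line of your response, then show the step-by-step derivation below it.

v0:8,v1:inf,v2:5,v3:9,v4:14,v5:0,v6:inf,v7:inf

step 1: dist = v0:8,v1:inf,v2:5,v3:inf,v4:inf,v5:0,v6:inf,v7:inf
step 2: dist = v0:8,v1:inf,v2:5,v3:inf,v4:inf,v5:0,v6:inf,v7:inf
step 3: dist = v0:8,v1:inf,v2:5,v3:9,v4:14,v5:0,v6:inf,v7:inf
step 4: dist = v0:8,v1:inf,v2:5,v3:9,v4:14,v5:0,v6:inf,v7:inf
step 5: dist = v0:8,v1:inf,v2:5,v3:9,v4:14,v5:0,v6:inf,v7:inf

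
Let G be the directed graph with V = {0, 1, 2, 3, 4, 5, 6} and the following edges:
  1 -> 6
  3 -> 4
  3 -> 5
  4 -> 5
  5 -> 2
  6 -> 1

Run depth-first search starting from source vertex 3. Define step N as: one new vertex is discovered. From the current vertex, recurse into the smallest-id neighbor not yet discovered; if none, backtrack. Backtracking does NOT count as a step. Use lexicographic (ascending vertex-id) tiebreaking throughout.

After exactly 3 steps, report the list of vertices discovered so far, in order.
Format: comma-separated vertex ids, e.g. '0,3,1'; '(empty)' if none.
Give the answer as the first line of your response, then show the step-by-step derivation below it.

3,4,5

step 1: discover 3; path=3; order=3
step 2: discover 4; path=3>4; order=3,4
step 3: discover 5; path=3>4>5; order=3,4,5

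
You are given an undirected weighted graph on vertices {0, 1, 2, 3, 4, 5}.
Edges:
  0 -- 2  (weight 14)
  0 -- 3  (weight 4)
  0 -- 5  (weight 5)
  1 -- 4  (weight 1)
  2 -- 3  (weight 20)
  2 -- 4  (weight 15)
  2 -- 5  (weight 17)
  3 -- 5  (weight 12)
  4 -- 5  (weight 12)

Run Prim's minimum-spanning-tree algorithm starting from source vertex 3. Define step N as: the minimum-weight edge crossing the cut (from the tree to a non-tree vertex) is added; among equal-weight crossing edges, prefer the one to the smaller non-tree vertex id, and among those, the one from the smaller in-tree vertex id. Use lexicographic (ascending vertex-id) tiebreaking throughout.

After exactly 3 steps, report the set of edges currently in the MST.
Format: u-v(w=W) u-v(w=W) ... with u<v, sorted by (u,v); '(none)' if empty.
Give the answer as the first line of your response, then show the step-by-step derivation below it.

0-3(w=4) 0-5(w=5) 4-5(w=12)

step 1: add edge 0-3 (w=4); MST = {0-3(w=4)}
step 2: add edge 0-5 (w=5); MST = {0-3(w=4) 0-5(w=5)}
step 3: add edge 4-5 (w=12); MST = {0-3(w=4) 0-5(w=5) 4-5(w=12)}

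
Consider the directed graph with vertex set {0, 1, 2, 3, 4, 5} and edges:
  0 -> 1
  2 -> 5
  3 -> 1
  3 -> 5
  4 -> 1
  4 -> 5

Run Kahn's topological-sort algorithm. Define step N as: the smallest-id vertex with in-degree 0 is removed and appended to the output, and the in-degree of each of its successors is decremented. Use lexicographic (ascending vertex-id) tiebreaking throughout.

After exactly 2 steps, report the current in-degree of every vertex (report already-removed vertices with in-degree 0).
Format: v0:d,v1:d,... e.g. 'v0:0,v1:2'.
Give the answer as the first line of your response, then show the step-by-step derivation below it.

v0:0,v1:2,v2:0,v3:0,v4:0,v5:2

step 1: output 0; order=[0]; indeg=(0,2,0,0,0,3)
step 2: output 2; order=[0,2]; indeg=(0,2,0,0,0,2)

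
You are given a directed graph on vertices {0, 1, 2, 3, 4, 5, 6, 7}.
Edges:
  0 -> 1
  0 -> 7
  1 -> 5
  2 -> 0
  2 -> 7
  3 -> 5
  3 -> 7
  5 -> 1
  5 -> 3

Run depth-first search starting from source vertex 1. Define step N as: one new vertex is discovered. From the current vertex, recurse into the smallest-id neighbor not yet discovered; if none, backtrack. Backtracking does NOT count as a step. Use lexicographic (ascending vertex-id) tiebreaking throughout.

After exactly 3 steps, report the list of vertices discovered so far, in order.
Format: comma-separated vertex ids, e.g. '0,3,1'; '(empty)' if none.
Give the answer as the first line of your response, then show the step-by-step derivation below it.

1,5,3

step 1: discover 1; path=1; order=1
step 2: discover 5; path=1>5; order=1,5
step 3: discover 3; path=1>5>3; order=1,5,3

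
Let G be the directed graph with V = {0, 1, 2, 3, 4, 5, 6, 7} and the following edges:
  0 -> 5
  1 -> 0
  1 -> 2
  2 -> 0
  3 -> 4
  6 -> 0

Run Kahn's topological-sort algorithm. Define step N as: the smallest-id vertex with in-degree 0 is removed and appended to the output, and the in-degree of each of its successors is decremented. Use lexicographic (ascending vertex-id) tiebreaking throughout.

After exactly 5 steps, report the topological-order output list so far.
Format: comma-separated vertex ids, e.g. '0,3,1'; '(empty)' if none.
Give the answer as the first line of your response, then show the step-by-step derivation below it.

1,2,3,4,6

step 1: output 1; order=[1]; indeg=(2,0,0,0,1,1,0,0)
step 2: output 2; order=[1,2]; indeg=(1,0,0,0,1,1,0,0)
step 3: output 3; order=[1,2,3]; indeg=(1,0,0,0,0,1,0,0)
step 4: output 4; order=[1,2,3,4]; indeg=(1,0,0,0,0,1,0,0)
step 5: output 6; order=[1,2,3,4,6]; indeg=(0,0,0,0,0,1,0,0)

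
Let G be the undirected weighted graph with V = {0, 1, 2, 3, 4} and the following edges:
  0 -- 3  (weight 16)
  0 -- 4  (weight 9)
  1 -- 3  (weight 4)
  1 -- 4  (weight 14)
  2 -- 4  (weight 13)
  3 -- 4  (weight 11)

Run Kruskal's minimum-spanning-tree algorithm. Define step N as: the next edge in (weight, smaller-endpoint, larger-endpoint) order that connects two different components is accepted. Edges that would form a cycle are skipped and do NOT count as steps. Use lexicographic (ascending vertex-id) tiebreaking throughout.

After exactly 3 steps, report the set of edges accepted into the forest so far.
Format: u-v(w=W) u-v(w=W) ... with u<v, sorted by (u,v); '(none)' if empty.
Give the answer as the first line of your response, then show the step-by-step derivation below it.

0-4(w=9) 1-3(w=4) 3-4(w=11)

step 1: add edge 1-3 (w=4); MST = {1-3(w=4)}
step 2: add edge 0-4 (w=9); MST = {0-4(w=9) 1-3(w=4)}
step 3: add edge 3-4 (w=11); MST = {0-4(w=9) 1-3(w=4) 3-4(w=11)}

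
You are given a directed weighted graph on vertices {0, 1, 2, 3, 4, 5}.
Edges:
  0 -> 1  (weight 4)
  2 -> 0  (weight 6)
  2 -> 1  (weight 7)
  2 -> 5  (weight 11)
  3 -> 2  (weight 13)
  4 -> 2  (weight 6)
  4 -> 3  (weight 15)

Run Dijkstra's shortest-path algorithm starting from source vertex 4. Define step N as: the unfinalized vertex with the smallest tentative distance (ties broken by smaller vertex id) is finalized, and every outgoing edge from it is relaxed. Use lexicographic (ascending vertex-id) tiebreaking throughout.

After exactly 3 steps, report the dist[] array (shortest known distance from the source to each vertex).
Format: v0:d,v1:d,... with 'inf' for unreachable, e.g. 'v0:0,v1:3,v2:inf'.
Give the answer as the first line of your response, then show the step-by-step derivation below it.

v0:12,v1:13,v2:6,v3:15,v4:0,v5:17

step 1: dist = v0:inf,v1:inf,v2:6,v3:15,v4:0,v5:inf
step 2: dist = v0:12,v1:13,v2:6,v3:15,v4:0,v5:17
step 3: dist = v0:12,v1:13,v2:6,v3:15,v4:0,v5:17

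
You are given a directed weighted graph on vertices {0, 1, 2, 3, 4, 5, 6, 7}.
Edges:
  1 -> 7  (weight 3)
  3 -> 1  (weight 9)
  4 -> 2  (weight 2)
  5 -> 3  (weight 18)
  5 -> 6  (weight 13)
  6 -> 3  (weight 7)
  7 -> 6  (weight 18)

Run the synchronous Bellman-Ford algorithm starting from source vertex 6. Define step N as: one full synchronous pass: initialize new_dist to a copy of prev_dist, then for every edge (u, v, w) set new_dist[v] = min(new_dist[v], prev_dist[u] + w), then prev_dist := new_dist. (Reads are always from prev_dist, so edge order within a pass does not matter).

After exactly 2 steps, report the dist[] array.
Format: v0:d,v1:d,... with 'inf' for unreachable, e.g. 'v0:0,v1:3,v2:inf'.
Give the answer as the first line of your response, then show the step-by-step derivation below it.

v0:inf,v1:16,v2:inf,v3:7,v4:inf,v5:inf,v6:0,v7:inf

step 1: dist = v0:inf,v1:inf,v2:inf,v3:7,v4:inf,v5:inf,v6:0,v7:inf
step 2: dist = v0:inf,v1:16,v2:inf,v3:7,v4:inf,v5:inf,v6:0,v7:inf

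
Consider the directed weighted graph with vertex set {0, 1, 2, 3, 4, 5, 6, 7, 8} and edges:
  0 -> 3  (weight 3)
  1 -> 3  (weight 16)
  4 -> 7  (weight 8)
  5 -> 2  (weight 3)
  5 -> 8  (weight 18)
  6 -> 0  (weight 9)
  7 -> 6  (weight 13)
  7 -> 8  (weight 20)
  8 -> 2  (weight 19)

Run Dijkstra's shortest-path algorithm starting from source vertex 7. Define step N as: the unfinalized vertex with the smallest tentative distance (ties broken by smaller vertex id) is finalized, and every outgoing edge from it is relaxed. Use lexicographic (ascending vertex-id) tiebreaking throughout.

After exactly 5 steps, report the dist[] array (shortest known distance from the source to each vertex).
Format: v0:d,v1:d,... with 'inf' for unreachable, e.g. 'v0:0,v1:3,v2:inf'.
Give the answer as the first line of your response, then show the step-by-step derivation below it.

v0:22,v1:inf,v2:39,v3:25,v4:inf,v5:inf,v6:13,v7:0,v8:20

step 1: dist = v0:inf,v1:inf,v2:inf,v3:inf,v4:inf,v5:inf,v6:13,v7:0,v8:20
step 2: dist = v0:22,v1:inf,v2:inf,v3:inf,v4:inf,v5:inf,v6:13,v7:0,v8:20
step 3: dist = v0:22,v1:inf,v2:39,v3:inf,v4:inf,v5:inf,v6:13,v7:0,v8:20
step 4: dist = v0:22,v1:inf,v2:39,v3:25,v4:inf,v5:inf,v6:13,v7:0,v8:20
step 5: dist = v0:22,v1:inf,v2:39,v3:25,v4:inf,v5:inf,v6:13,v7:0,v8:20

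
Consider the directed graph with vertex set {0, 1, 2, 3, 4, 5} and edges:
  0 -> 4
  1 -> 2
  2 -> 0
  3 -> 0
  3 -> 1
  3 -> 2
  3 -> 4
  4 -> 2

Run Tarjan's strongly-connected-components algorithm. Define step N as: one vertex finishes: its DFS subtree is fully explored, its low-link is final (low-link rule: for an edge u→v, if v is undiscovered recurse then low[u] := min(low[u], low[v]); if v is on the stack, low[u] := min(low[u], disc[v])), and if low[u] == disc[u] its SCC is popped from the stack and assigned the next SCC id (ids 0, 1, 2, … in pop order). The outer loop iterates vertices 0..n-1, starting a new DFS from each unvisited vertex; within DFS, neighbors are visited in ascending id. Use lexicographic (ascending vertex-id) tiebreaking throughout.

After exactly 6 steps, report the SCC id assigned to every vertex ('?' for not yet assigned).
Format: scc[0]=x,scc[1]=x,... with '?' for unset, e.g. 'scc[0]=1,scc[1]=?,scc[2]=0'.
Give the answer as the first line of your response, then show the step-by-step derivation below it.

scc[0]=0,scc[1]=1,scc[2]=0,scc[3]=2,scc[4]=0,scc[5]=3

step 1: low=(low[0]=0,low[1]=?,low[2]=0,low[3]=?,low[4]=1,low[5]=?); scc=(scc[0]=?,scc[1]=?,scc[2]=?,scc[3]=?,scc[4]=?,scc[5]=?)
step 2: low=(low[0]=0,low[1]=?,low[2]=0,low[3]=?,low[4]=0,low[5]=?); scc=(scc[0]=?,scc[1]=?,scc[2]=?,scc[3]=?,scc[4]=?,scc[5]=?)
step 3: low=(low[0]=0,low[1]=?,low[2]=0,low[3]=?,low[4]=0,low[5]=?); scc=(scc[0]=0,scc[1]=?,scc[2]=0,scc[3]=?,scc[4]=0,scc[5]=?)
step 4: low=(low[0]=0,low[1]=3,low[2]=0,low[3]=?,low[4]=0,low[5]=?); scc=(scc[0]=0,scc[1]=1,scc[2]=0,scc[3]=?,scc[4]=0,scc[5]=?)
step 5: low=(low[0]=0,low[1]=3,low[2]=0,low[3]=4,low[4]=0,low[5]=?); scc=(scc[0]=0,scc[1]=1,scc[2]=0,scc[3]=2,scc[4]=0,scc[5]=?)
step 6: low=(low[0]=0,low[1]=3,low[2]=0,low[3]=4,low[4]=0,low[5]=5); scc=(scc[0]=0,scc[1]=1,scc[2]=0,scc[3]=2,scc[4]=0,scc[5]=3)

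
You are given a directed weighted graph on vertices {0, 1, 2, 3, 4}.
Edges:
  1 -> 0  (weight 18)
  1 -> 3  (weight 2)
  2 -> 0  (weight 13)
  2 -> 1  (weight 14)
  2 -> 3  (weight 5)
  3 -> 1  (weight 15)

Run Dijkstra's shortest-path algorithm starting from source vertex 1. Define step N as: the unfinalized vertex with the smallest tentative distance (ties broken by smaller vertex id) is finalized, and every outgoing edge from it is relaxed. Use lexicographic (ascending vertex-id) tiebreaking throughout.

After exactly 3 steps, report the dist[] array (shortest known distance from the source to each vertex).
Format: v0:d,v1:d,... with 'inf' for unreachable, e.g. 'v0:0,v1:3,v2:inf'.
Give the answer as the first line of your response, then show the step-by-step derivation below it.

v0:18,v1:0,v2:inf,v3:2,v4:inf

step 1: dist = v0:18,v1:0,v2:inf,v3:2,v4:inf
step 2: dist = v0:18,v1:0,v2:inf,v3:2,v4:inf
step 3: dist = v0:18,v1:0,v2:inf,v3:2,v4:inf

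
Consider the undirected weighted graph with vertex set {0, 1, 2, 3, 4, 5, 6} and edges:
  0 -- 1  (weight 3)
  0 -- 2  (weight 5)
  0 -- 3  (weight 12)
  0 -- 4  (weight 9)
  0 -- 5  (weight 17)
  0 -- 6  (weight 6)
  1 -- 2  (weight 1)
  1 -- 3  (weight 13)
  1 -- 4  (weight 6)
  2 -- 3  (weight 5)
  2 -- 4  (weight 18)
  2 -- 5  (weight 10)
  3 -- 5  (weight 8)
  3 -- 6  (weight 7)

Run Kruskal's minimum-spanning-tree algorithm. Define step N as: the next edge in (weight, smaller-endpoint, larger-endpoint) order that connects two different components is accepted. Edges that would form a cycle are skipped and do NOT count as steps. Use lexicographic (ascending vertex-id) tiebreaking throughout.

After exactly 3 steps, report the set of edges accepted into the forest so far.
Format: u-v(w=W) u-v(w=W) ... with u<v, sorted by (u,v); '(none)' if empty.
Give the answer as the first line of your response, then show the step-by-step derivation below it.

0-1(w=3) 1-2(w=1) 2-3(w=5)

step 1: add edge 1-2 (w=1); MST = {1-2(w=1)}
step 2: add edge 0-1 (w=3); MST = {0-1(w=3) 1-2(w=1)}
step 3: add edge 2-3 (w=5); MST = {0-1(w=3) 1-2(w=1) 2-3(w=5)}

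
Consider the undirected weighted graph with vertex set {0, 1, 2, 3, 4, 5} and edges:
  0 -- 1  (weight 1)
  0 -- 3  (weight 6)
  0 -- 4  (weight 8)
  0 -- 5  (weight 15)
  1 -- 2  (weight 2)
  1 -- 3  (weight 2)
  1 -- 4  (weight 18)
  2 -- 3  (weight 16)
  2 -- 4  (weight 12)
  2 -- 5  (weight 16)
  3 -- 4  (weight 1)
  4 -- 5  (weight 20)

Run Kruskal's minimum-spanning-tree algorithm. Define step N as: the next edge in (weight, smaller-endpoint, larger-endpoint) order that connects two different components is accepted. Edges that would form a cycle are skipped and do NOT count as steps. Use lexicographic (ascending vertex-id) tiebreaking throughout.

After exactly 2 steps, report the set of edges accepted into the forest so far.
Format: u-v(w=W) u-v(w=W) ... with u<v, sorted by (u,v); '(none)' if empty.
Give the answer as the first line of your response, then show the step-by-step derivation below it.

0-1(w=1) 3-4(w=1)

step 1: add edge 0-1 (w=1); MST = {0-1(w=1)}
step 2: add edge 3-4 (w=1); MST = {0-1(w=1) 3-4(w=1)}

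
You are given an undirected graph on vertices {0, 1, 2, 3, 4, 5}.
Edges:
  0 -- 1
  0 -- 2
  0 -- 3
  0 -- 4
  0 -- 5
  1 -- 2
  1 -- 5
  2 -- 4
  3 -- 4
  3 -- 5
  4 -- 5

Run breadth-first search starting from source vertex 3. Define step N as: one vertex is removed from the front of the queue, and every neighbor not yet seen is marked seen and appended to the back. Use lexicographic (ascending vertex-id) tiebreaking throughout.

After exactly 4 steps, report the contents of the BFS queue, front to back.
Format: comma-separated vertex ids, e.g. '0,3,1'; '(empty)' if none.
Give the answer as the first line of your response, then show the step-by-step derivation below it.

1,2

step 1: dequeue 3; queue=[0,4,5]; order=3
step 2: dequeue 0; queue=[4,5,1,2]; order=3,0
step 3: dequeue 4; queue=[5,1,2]; order=3,0,4
step 4: dequeue 5; queue=[1,2]; order=3,0,4,5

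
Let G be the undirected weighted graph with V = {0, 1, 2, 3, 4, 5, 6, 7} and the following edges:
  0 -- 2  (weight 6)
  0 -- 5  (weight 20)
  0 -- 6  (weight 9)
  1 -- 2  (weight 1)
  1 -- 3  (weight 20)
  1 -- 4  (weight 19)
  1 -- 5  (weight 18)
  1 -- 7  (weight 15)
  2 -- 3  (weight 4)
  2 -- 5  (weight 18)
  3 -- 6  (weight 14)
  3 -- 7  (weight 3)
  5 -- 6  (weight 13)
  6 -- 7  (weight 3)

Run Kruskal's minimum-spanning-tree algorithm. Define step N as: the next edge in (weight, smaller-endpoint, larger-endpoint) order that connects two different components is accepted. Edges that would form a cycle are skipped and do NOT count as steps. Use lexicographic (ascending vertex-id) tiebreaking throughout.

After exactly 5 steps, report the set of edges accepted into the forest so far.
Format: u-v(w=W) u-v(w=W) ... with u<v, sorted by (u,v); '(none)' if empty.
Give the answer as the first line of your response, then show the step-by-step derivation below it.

0-2(w=6) 1-2(w=1) 2-3(w=4) 3-7(w=3) 6-7(w=3)

step 1: add edge 1-2 (w=1); MST = {1-2(w=1)}
step 2: add edge 3-7 (w=3); MST = {1-2(w=1) 3-7(w=3)}
step 3: add edge 6-7 (w=3); MST = {1-2(w=1) 3-7(w=3) 6-7(w=3)}
step 4: add edge 2-3 (w=4); MST = {1-2(w=1) 2-3(w=4) 3-7(w=3) 6-7(w=3)}
step 5: add edge 0-2 (w=6); MST = {0-2(w=6) 1-2(w=1) 2-3(w=4) 3-7(w=3) 6-7(w=3)}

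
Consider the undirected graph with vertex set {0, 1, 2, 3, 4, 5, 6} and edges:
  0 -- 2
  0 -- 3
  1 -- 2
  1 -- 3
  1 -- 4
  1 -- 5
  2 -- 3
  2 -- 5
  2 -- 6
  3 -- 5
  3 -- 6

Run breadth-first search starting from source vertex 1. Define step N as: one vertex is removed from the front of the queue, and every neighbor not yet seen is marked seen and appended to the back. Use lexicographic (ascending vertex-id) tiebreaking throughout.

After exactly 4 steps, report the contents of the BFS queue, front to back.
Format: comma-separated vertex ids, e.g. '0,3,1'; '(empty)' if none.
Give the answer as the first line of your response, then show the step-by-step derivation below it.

5,0,6

step 1: dequeue 1; queue=[2,3,4,5]; order=1
step 2: dequeue 2; queue=[3,4,5,0,6]; order=1,2
step 3: dequeue 3; queue=[4,5,0,6]; order=1,2,3
step 4: dequeue 4; queue=[5,0,6]; order=1,2,3,4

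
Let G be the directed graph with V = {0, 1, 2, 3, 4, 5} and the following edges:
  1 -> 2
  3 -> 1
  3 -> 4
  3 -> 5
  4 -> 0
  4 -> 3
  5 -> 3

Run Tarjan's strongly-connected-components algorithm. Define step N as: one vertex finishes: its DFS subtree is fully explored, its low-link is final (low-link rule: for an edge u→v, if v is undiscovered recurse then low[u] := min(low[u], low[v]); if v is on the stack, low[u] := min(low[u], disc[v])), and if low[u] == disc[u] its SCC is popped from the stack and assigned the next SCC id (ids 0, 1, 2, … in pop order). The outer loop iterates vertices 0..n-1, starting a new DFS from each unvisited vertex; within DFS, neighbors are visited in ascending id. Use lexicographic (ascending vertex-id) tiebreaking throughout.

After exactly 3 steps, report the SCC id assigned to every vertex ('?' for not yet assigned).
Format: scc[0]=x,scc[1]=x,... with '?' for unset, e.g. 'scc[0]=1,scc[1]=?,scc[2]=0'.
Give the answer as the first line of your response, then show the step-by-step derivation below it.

scc[0]=0,scc[1]=2,scc[2]=1,scc[3]=?,scc[4]=?,scc[5]=?

step 1: low=(low[0]=0,low[1]=?,low[2]=?,low[3]=?,low[4]=?,low[5]=?); scc=(scc[0]=0,scc[1]=?,scc[2]=?,scc[3]=?,scc[4]=?,scc[5]=?)
step 2: low=(low[0]=0,low[1]=1,low[2]=2,low[3]=?,low[4]=?,low[5]=?); scc=(scc[0]=0,scc[1]=?,scc[2]=1,scc[3]=?,scc[4]=?,scc[5]=?)
step 3: low=(low[0]=0,low[1]=1,low[2]=2,low[3]=?,low[4]=?,low[5]=?); scc=(scc[0]=0,scc[1]=2,scc[2]=1,scc[3]=?,scc[4]=?,scc[5]=?)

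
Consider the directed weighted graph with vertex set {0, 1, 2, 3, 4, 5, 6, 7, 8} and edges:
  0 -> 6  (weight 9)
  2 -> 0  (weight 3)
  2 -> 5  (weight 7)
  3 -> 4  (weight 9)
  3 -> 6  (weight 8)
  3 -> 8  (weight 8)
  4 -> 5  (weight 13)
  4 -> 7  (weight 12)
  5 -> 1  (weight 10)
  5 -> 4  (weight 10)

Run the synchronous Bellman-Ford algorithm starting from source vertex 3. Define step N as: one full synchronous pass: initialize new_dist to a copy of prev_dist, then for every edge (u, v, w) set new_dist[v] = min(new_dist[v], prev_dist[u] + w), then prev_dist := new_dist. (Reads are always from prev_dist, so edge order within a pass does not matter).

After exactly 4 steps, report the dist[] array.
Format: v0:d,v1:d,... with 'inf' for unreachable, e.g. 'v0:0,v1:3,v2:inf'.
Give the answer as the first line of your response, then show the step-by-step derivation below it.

v0:inf,v1:32,v2:inf,v3:0,v4:9,v5:22,v6:8,v7:21,v8:8

step 1: dist = v0:inf,v1:inf,v2:inf,v3:0,v4:9,v5:inf,v6:8,v7:inf,v8:8
step 2: dist = v0:inf,v1:inf,v2:inf,v3:0,v4:9,v5:22,v6:8,v7:21,v8:8
step 3: dist = v0:inf,v1:32,v2:inf,v3:0,v4:9,v5:22,v6:8,v7:21,v8:8
step 4: dist = v0:inf,v1:32,v2:inf,v3:0,v4:9,v5:22,v6:8,v7:21,v8:8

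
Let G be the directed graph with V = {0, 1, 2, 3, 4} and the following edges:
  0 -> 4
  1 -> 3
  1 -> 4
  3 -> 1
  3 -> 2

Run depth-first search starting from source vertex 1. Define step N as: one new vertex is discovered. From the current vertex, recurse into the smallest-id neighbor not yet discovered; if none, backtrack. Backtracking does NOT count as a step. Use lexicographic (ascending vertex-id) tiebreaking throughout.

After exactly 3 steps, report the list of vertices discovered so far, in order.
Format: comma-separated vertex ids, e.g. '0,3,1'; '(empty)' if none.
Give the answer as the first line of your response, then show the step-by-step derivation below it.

1,3,2

step 1: discover 1; path=1; order=1
step 2: discover 3; path=1>3; order=1,3
step 3: discover 2; path=1>3>2; order=1,3,2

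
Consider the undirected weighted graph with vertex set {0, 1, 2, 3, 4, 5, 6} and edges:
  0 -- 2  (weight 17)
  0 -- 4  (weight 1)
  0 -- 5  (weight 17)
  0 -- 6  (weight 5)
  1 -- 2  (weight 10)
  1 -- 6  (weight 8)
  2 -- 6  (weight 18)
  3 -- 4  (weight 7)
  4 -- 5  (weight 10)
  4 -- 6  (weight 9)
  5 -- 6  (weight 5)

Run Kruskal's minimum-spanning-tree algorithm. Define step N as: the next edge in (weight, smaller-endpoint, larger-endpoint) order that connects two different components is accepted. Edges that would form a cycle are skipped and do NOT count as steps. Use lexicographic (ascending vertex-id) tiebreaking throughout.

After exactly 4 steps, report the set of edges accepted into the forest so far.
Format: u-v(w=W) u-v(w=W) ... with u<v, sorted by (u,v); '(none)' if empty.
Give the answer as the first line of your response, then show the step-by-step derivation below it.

0-4(w=1) 0-6(w=5) 3-4(w=7) 5-6(w=5)

step 1: add edge 0-4 (w=1); MST = {0-4(w=1)}
step 2: add edge 0-6 (w=5); MST = {0-4(w=1) 0-6(w=5)}
step 3: add edge 5-6 (w=5); MST = {0-4(w=1) 0-6(w=5) 5-6(w=5)}
step 4: add edge 3-4 (w=7); MST = {0-4(w=1) 0-6(w=5) 3-4(w=7) 5-6(w=5)}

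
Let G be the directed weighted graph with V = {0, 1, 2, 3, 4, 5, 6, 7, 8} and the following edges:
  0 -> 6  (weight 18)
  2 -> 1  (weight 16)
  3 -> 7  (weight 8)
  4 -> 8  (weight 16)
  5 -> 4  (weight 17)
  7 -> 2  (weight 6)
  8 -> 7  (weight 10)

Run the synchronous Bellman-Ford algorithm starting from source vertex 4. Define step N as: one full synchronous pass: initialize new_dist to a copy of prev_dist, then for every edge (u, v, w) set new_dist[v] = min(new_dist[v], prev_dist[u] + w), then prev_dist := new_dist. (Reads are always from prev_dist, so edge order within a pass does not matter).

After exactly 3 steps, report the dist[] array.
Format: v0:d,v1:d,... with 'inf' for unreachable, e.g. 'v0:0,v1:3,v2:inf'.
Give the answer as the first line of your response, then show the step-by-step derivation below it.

v0:inf,v1:inf,v2:32,v3:inf,v4:0,v5:inf,v6:inf,v7:26,v8:16

step 1: dist = v0:inf,v1:inf,v2:inf,v3:inf,v4:0,v5:inf,v6:inf,v7:inf,v8:16
step 2: dist = v0:inf,v1:inf,v2:inf,v3:inf,v4:0,v5:inf,v6:inf,v7:26,v8:16
step 3: dist = v0:inf,v1:inf,v2:32,v3:inf,v4:0,v5:inf,v6:inf,v7:26,v8:16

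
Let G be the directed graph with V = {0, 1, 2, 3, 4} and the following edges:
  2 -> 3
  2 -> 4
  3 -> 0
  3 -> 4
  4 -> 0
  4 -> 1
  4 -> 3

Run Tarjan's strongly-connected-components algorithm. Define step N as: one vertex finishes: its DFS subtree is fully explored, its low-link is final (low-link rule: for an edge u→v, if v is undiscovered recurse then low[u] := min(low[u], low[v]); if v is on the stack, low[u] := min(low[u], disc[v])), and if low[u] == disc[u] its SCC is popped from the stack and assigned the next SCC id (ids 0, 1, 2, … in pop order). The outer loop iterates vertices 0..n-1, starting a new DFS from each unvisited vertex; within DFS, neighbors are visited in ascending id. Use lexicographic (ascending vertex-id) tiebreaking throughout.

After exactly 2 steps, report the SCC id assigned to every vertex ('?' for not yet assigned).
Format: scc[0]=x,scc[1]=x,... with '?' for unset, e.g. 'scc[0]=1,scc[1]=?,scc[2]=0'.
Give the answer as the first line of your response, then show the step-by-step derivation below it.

scc[0]=0,scc[1]=1,scc[2]=?,scc[3]=?,scc[4]=?

step 1: low=(low[0]=0,low[1]=?,low[2]=?,low[3]=?,low[4]=?); scc=(scc[0]=0,scc[1]=?,scc[2]=?,scc[3]=?,scc[4]=?)
step 2: low=(low[0]=0,low[1]=1,low[2]=?,low[3]=?,low[4]=?); scc=(scc[0]=0,scc[1]=1,scc[2]=?,scc[3]=?,scc[4]=?)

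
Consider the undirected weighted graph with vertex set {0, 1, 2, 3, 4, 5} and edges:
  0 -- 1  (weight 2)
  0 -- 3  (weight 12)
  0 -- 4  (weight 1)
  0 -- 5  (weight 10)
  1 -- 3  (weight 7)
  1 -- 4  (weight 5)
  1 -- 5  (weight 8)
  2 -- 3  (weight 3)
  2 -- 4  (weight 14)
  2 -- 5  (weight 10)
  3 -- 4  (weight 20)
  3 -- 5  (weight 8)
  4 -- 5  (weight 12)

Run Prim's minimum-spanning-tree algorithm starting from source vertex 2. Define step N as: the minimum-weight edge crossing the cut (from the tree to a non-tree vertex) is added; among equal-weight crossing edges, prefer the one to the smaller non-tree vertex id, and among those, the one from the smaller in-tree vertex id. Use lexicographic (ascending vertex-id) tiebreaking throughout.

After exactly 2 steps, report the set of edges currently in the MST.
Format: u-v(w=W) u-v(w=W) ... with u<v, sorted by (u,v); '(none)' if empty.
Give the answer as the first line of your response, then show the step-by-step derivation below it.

1-3(w=7) 2-3(w=3)

step 1: add edge 2-3 (w=3); MST = {2-3(w=3)}
step 2: add edge 1-3 (w=7); MST = {1-3(w=7) 2-3(w=3)}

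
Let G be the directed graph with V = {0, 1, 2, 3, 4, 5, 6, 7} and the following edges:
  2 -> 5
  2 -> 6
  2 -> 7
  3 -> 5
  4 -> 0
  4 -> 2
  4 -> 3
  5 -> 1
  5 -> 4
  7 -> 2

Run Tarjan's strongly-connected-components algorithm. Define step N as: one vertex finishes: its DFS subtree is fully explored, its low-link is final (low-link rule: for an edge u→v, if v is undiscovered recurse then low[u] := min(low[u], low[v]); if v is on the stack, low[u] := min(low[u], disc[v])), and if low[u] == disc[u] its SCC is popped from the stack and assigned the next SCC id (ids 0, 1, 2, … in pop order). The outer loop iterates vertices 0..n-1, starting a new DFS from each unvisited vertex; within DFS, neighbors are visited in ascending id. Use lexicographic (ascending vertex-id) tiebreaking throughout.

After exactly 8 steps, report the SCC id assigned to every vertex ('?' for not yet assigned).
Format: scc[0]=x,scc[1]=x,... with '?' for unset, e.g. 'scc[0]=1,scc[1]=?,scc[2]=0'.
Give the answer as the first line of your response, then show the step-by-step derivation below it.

scc[0]=0,scc[1]=1,scc[2]=3,scc[3]=3,scc[4]=3,scc[5]=3,scc[6]=2,scc[7]=3

step 1: low=(low[0]=0,low[1]=?,low[2]=?,low[3]=?,low[4]=?,low[5]=?,low[6]=?,low[7]=?); scc=(scc[0]=0,scc[1]=?,scc[2]=?,scc[3]=?,scc[4]=?,scc[5]=?,scc[6]=?,scc[7]=?)
step 2: low=(low[0]=0,low[1]=1,low[2]=?,low[3]=?,low[4]=?,low[5]=?,low[6]=?,low[7]=?); scc=(scc[0]=0,scc[1]=1,scc[2]=?,scc[3]=?,scc[4]=?,scc[5]=?,scc[6]=?,scc[7]=?)
step 3: low=(low[0]=0,low[1]=1,low[2]=2,low[3]=3,low[4]=2,low[5]=3,low[6]=?,low[7]=?); scc=(scc[0]=0,scc[1]=1,scc[2]=?,scc[3]=?,scc[4]=?,scc[5]=?,scc[6]=?,scc[7]=?)
step 4: low=(low[0]=0,low[1]=1,low[2]=2,low[3]=3,low[4]=2,low[5]=3,low[6]=?,low[7]=?); scc=(scc[0]=0,scc[1]=1,scc[2]=?,scc[3]=?,scc[4]=?,scc[5]=?,scc[6]=?,scc[7]=?)
step 5: low=(low[0]=0,low[1]=1,low[2]=2,low[3]=3,low[4]=2,low[5]=2,low[6]=?,low[7]=?); scc=(scc[0]=0,scc[1]=1,scc[2]=?,scc[3]=?,scc[4]=?,scc[5]=?,scc[6]=?,scc[7]=?)
step 6: low=(low[0]=0,low[1]=1,low[2]=2,low[3]=3,low[4]=2,low[5]=2,low[6]=6,low[7]=?); scc=(scc[0]=0,scc[1]=1,scc[2]=?,scc[3]=?,scc[4]=?,scc[5]=?,scc[6]=2,scc[7]=?)
step 7: low=(low[0]=0,low[1]=1,low[2]=2,low[3]=3,low[4]=2,low[5]=2,low[6]=6,low[7]=2); scc=(scc[0]=0,scc[1]=1,scc[2]=?,scc[3]=?,scc[4]=?,scc[5]=?,scc[6]=2,scc[7]=?)
step 8: low=(low[0]=0,low[1]=1,low[2]=2,low[3]=3,low[4]=2,low[5]=2,low[6]=6,low[7]=2); scc=(scc[0]=0,scc[1]=1,scc[2]=3,scc[3]=3,scc[4]=3,scc[5]=3,scc[6]=2,scc[7]=3)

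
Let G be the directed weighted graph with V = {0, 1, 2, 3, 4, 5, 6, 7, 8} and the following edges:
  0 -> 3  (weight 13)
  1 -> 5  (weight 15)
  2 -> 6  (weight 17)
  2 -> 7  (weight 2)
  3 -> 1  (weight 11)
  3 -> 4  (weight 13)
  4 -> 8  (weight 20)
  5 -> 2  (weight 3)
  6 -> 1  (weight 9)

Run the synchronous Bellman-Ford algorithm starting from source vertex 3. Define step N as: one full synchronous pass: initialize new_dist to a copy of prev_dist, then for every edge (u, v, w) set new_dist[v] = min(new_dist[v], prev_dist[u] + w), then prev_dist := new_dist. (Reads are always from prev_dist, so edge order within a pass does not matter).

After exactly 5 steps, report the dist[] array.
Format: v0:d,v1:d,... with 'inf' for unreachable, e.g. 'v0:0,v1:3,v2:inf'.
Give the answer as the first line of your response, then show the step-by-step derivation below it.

v0:inf,v1:11,v2:29,v3:0,v4:13,v5:26,v6:46,v7:31,v8:33

step 1: dist = v0:inf,v1:11,v2:inf,v3:0,v4:13,v5:inf,v6:inf,v7:inf,v8:inf
step 2: dist = v0:inf,v1:11,v2:inf,v3:0,v4:13,v5:26,v6:inf,v7:inf,v8:33
step 3: dist = v0:inf,v1:11,v2:29,v3:0,v4:13,v5:26,v6:inf,v7:inf,v8:33
step 4: dist = v0:inf,v1:11,v2:29,v3:0,v4:13,v5:26,v6:46,v7:31,v8:33
step 5: dist = v0:inf,v1:11,v2:29,v3:0,v4:13,v5:26,v6:46,v7:31,v8:33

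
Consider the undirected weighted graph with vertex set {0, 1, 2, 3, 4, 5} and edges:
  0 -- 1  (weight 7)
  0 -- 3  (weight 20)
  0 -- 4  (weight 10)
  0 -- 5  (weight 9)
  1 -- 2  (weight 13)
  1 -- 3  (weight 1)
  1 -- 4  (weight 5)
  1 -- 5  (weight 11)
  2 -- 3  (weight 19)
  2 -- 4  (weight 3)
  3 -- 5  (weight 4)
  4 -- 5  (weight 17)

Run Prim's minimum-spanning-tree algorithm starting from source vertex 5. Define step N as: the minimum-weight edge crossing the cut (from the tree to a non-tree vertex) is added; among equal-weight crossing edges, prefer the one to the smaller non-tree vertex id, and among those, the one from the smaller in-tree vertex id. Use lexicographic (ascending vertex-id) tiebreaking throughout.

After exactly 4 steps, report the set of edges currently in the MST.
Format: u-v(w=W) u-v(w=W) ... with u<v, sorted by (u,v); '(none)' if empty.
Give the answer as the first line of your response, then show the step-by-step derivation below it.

1-3(w=1) 1-4(w=5) 2-4(w=3) 3-5(w=4)

step 1: add edge 3-5 (w=4); MST = {3-5(w=4)}
step 2: add edge 1-3 (w=1); MST = {1-3(w=1) 3-5(w=4)}
step 3: add edge 1-4 (w=5); MST = {1-3(w=1) 1-4(w=5) 3-5(w=4)}
step 4: add edge 2-4 (w=3); MST = {1-3(w=1) 1-4(w=5) 2-4(w=3) 3-5(w=4)}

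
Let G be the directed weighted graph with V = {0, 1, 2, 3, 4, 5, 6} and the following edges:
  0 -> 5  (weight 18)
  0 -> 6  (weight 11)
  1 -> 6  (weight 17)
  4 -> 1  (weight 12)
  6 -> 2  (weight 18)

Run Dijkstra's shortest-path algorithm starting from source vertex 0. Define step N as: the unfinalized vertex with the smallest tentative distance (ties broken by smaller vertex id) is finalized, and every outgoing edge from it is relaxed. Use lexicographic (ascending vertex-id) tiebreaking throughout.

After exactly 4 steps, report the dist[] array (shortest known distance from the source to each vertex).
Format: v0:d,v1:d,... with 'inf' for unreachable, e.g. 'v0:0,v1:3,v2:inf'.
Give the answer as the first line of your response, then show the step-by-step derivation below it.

v0:0,v1:inf,v2:29,v3:inf,v4:inf,v5:18,v6:11

step 1: dist = v0:0,v1:inf,v2:inf,v3:inf,v4:inf,v5:18,v6:11
step 2: dist = v0:0,v1:inf,v2:29,v3:inf,v4:inf,v5:18,v6:11
step 3: dist = v0:0,v1:inf,v2:29,v3:inf,v4:inf,v5:18,v6:11
step 4: dist = v0:0,v1:inf,v2:29,v3:inf,v4:inf,v5:18,v6:11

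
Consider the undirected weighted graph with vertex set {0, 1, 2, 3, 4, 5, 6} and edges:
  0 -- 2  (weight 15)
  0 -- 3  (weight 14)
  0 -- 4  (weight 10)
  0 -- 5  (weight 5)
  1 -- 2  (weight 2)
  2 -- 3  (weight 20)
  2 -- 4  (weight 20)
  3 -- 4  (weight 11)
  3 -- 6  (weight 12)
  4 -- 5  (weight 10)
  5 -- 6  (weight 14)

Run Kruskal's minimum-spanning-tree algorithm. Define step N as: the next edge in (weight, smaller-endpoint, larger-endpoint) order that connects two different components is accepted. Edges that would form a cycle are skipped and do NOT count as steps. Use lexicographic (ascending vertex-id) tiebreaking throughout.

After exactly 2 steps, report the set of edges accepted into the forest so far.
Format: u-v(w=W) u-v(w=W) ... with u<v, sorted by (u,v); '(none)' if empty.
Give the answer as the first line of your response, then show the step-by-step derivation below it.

0-5(w=5) 1-2(w=2)

step 1: add edge 1-2 (w=2); MST = {1-2(w=2)}
step 2: add edge 0-5 (w=5); MST = {0-5(w=5) 1-2(w=2)}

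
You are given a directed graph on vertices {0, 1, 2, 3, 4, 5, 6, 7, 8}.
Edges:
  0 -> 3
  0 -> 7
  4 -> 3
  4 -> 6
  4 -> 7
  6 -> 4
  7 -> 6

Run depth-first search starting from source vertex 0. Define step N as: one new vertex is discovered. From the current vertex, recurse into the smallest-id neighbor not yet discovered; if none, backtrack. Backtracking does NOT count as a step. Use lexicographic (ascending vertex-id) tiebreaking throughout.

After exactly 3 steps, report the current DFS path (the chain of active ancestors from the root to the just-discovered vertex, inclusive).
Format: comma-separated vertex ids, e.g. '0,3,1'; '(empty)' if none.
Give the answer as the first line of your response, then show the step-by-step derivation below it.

0,7

step 1: discover 0; path=0; order=0
step 2: discover 3; path=0>3; order=0,3
step 3: discover 7; path=0>7; order=0,3,7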